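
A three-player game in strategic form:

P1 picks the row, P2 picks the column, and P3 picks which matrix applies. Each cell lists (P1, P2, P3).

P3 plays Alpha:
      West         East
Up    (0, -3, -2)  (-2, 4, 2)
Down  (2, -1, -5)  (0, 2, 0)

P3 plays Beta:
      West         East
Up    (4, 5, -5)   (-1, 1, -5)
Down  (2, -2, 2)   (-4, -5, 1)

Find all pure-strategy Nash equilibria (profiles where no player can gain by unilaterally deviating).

There is no pure-strategy Nash equilibrium.

For each player, find the best response to each opponent profile; mutual best responses are the pure NE.
P1 against (West, Alpha): payoffs 0, 2 → best response Down.
P1 against (West, Beta): payoffs 4, 2 → best response Up.
P1 against (East, Alpha): payoffs -2, 0 → best response Down.
P1 against (East, Beta): payoffs -1, -4 → best response Up.
P2 against (Up, Alpha): payoffs -3, 4 → best response East.
P2 against (Up, Beta): payoffs 5, 1 → best response West.
P2 against (Down, Alpha): payoffs -1, 2 → best response East.
P2 against (Down, Beta): payoffs -2, -5 → best response West.
P3 against (Up, West): payoffs -2, -5 → best response Alpha.
P3 against (Up, East): payoffs 2, -5 → best response Alpha.
P3 against (Down, West): payoffs -5, 2 → best response Beta.
P3 against (Down, East): payoffs 0, 1 → best response Beta.
No profile is a mutual best response for all players.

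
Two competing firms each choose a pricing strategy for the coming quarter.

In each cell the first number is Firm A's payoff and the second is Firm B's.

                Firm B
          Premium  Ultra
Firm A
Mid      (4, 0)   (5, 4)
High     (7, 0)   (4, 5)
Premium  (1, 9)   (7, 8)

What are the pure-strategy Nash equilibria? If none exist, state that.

Firm A against Premium: payoffs 4, 7, 1 → best response High.
Firm A against Ultra: payoffs 5, 4, 7 → best response Premium.
Firm B against Mid: payoffs 0, 4 → best response Ultra.
Firm B against High: payoffs 0, 5 → best response Ultra.
Firm B against Premium: payoffs 9, 8 → best response Premium.
No profile is a mutual best response for all players.

This game has no pure Nash equilibrium.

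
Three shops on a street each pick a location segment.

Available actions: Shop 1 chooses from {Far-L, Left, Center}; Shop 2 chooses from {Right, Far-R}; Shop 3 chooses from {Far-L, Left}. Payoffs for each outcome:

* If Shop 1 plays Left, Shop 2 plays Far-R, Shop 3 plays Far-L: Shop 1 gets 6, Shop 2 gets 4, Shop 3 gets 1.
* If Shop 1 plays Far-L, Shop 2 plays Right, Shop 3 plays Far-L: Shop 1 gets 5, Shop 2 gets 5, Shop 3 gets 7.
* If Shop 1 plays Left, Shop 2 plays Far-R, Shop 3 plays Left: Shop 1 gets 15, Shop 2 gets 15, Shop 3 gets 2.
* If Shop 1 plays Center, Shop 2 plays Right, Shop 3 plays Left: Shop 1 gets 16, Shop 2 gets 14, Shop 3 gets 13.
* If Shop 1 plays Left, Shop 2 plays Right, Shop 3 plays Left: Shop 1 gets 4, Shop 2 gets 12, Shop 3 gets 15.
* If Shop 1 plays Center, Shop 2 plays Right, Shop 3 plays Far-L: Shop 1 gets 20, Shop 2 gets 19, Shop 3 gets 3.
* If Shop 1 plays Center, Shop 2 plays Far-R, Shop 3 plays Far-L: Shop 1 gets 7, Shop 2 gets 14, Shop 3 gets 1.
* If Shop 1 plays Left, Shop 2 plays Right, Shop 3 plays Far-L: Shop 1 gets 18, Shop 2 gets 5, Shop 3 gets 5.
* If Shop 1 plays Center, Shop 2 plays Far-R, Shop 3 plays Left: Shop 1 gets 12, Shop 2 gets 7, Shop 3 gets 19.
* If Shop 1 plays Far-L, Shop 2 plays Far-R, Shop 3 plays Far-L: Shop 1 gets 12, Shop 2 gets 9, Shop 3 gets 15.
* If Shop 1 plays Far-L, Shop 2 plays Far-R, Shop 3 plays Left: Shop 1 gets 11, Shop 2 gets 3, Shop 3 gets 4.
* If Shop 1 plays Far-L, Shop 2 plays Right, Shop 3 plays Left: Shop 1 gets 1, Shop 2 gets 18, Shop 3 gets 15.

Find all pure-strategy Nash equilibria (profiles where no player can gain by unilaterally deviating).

Pure-strategy Nash equilibria: (Far-L, Far-R, Far-L), (Left, Far-R, Left), (Center, Right, Left)

(Far-L, Right, Far-L): Shop 1 can switch to Left (5 → 18). Not NE.
(Far-L, Right, Left): Shop 1 can switch to Left (1 → 4). Not NE.
(Far-L, Far-R, Far-L): Shop 1 gets 12, best alternative 7; Shop 2 gets 9, best alternative 5; Shop 3 gets 15, best alternative 4. No profitable deviation — NE.
(Far-L, Far-R, Left): Shop 1 can switch to Left (11 → 15). Not NE.
(Left, Right, Far-L): Shop 1 can switch to Center (18 → 20). Not NE.
(Left, Right, Left): Shop 1 can switch to Center (4 → 16). Not NE.
(Left, Far-R, Far-L): Shop 1 can switch to Far-L (6 → 12). Not NE.
(Left, Far-R, Left): Shop 1 gets 15, best alternative 12; Shop 2 gets 15, best alternative 12; Shop 3 gets 2, best alternative 1. No profitable deviation — NE.
(Center, Right, Far-L): Shop 3 can switch to Left (3 → 13). Not NE.
(Center, Right, Left): Shop 1 gets 16, best alternative 4; Shop 2 gets 14, best alternative 7; Shop 3 gets 13, best alternative 3. No profitable deviation — NE.
(Center, Far-R, Far-L): Shop 1 can switch to Far-L (7 → 12). Not NE.
(The remaining 1 profile has a profitable deviation by the same check.)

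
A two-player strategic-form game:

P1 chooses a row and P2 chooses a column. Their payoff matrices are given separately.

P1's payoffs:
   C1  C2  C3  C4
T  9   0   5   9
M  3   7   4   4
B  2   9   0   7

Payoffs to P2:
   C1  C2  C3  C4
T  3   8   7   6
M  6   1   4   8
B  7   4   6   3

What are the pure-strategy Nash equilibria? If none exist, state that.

(T, C1): P2 can switch to C2 (3 → 8). Not NE.
(T, C2): P1 can switch to M (0 → 7). Not NE.
(T, C3): P2 can switch to C2 (7 → 8). Not NE.
(T, C4): P2 can switch to C2 (6 → 8). Not NE.
(M, C1): P1 can switch to T (3 → 9). Not NE.
(M, C2): P1 can switch to B (7 → 9). Not NE.
(M, C3): P1 can switch to T (4 → 5). Not NE.
(M, C4): P1 can switch to T (4 → 9). Not NE.
(B, C1): P1 can switch to T (2 → 9). Not NE.
(B, C2): P2 can switch to C1 (4 → 7). Not NE.
(The remaining 2 profiles each have a profitable deviation by the same check.)

There is no pure-strategy Nash equilibrium.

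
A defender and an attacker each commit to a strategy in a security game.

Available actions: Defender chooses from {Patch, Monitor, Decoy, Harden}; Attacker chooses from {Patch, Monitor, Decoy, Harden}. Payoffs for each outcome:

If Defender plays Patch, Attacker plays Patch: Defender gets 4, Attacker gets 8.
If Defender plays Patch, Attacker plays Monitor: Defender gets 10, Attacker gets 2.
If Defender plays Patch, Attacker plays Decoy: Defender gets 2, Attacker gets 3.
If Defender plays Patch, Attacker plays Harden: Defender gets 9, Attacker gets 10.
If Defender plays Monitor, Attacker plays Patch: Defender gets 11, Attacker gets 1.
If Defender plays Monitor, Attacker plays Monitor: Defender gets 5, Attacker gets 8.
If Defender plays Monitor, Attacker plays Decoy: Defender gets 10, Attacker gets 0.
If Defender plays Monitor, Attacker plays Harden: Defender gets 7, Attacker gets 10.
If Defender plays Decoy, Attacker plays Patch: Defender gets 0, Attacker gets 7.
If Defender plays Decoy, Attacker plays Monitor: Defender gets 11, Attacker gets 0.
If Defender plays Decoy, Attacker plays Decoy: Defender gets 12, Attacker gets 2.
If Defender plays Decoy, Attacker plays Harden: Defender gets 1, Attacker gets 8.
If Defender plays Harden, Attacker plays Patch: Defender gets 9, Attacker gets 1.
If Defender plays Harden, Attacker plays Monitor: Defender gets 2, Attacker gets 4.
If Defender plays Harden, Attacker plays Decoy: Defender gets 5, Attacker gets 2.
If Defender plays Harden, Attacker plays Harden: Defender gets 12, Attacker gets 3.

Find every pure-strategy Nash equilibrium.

No pure-strategy Nash equilibrium.

Defender against Patch: payoffs 4, 11, 0, 9 → best response Monitor.
Defender against Monitor: payoffs 10, 5, 11, 2 → best response Decoy.
Defender against Decoy: payoffs 2, 10, 12, 5 → best response Decoy.
Defender against Harden: payoffs 9, 7, 1, 12 → best response Harden.
Attacker against Patch: payoffs 8, 2, 3, 10 → best response Harden.
Attacker against Monitor: payoffs 1, 8, 0, 10 → best response Harden.
Attacker against Decoy: payoffs 7, 0, 2, 8 → best response Harden.
Attacker against Harden: payoffs 1, 4, 2, 3 → best response Monitor.
No profile is a mutual best response for all players.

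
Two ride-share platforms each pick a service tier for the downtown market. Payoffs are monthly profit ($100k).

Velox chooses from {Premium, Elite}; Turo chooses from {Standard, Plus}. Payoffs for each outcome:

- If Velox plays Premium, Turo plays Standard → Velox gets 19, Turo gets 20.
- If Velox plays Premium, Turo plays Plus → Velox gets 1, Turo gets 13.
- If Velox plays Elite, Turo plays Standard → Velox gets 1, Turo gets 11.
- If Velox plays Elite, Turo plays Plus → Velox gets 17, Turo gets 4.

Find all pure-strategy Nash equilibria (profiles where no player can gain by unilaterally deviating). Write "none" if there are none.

Check each profile: it is a Nash equilibrium iff no player can strictly gain by switching unilaterally.
(Premium, Standard): Velox gets 19, best alternative 1; Turo gets 20, best alternative 13. No profitable deviation — NE.
(Premium, Plus): Velox can switch to Elite (1 → 17). Not NE.
(Elite, Standard): Velox can switch to Premium (1 → 19). Not NE.
(Elite, Plus): Turo can switch to Standard (4 → 11). Not NE.

(Premium, Standard)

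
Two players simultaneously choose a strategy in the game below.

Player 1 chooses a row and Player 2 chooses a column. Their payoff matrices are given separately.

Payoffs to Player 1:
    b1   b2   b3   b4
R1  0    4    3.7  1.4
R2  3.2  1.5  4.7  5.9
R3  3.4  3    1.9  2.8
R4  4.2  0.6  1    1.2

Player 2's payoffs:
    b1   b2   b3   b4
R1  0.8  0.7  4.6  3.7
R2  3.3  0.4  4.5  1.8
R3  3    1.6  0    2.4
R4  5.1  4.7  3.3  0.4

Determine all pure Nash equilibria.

Pure-strategy Nash equilibria: (R2, b3), (R4, b1)

Player 1 against b1: payoffs 0, 3.2, 3.4, 4.2 → best response R4.
Player 1 against b2: payoffs 4, 1.5, 3, 0.6 → best response R1.
Player 1 against b3: payoffs 3.7, 4.7, 1.9, 1 → best response R2.
Player 1 against b4: payoffs 1.4, 5.9, 2.8, 1.2 → best response R2.
Player 2 against R1: payoffs 0.8, 0.7, 4.6, 3.7 → best response b3.
Player 2 against R2: payoffs 3.3, 0.4, 4.5, 1.8 → best response b3.
Player 2 against R3: payoffs 3, 1.6, 0, 2.4 → best response b1.
Player 2 against R4: payoffs 5.1, 4.7, 3.3, 0.4 → best response b1.
Mutual best responses: (R2, b3); (R4, b1).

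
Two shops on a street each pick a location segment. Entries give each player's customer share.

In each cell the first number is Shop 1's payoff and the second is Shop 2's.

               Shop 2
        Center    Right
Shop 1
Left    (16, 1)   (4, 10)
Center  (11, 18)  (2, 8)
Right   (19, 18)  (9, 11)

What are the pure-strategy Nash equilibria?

Pure NE: (Right, Center)

For each player, find the best response to each opponent profile; mutual best responses are the pure NE.
Shop 1 against Center: payoffs 16, 11, 19 → best response Right.
Shop 1 against Right: payoffs 4, 2, 9 → best response Right.
Shop 2 against Left: payoffs 1, 10 → best response Right.
Shop 2 against Center: payoffs 18, 8 → best response Center.
Shop 2 against Right: payoffs 18, 11 → best response Center.
Mutual best responses: (Right, Center).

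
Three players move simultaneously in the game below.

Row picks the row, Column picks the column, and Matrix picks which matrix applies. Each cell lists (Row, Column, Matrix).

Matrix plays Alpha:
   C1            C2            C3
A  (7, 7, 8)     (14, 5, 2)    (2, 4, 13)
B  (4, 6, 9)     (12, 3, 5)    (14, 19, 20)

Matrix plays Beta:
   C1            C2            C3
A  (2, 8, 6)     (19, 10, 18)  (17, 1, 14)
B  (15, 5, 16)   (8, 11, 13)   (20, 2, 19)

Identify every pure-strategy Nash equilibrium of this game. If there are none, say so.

For each player, find the best response to each opponent profile; mutual best responses are the pure NE.
Row against (C1, Alpha): payoffs 7, 4 → best response A.
Row against (C1, Beta): payoffs 2, 15 → best response B.
Row against (C2, Alpha): payoffs 14, 12 → best response A.
Row against (C2, Beta): payoffs 19, 8 → best response A.
Row against (C3, Alpha): payoffs 2, 14 → best response B.
Row against (C3, Beta): payoffs 17, 20 → best response B.
Column against (A, Alpha): payoffs 7, 5, 4 → best response C1.
Column against (A, Beta): payoffs 8, 10, 1 → best response C2.
Column against (B, Alpha): payoffs 6, 3, 19 → best response C3.
Column against (B, Beta): payoffs 5, 11, 2 → best response C2.
Matrix against (A, C1): payoffs 8, 6 → best response Alpha.
Matrix against (A, C2): payoffs 2, 18 → best response Beta.
Matrix against (A, C3): payoffs 13, 14 → best response Beta.
Matrix against (B, C1): payoffs 9, 16 → best response Beta.
Matrix against (B, C2): payoffs 5, 13 → best response Beta.
Matrix against (B, C3): payoffs 20, 19 → best response Alpha.
Mutual best responses: (A, C1, Alpha); (A, C2, Beta); (B, C3, Alpha).

(A, C1, Alpha), (A, C2, Beta), (B, C3, Alpha)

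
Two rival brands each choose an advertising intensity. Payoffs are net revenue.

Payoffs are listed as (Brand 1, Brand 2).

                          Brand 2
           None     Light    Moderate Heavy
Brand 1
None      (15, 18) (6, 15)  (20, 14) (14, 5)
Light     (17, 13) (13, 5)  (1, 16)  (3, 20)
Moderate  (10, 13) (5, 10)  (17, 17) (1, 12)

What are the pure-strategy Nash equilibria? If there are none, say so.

(None, None): Brand 1 can switch to Light (15 → 17). Not NE.
(None, Light): Brand 1 can switch to Light (6 → 13). Not NE.
(None, Moderate): Brand 2 can switch to None (14 → 18). Not NE.
(None, Heavy): Brand 2 can switch to None (5 → 18). Not NE.
(Light, None): Brand 2 can switch to Moderate (13 → 16). Not NE.
(Light, Light): Brand 2 can switch to None (5 → 13). Not NE.
(The remaining 6 profiles each have a profitable deviation by the same check.)

This game has no pure Nash equilibrium.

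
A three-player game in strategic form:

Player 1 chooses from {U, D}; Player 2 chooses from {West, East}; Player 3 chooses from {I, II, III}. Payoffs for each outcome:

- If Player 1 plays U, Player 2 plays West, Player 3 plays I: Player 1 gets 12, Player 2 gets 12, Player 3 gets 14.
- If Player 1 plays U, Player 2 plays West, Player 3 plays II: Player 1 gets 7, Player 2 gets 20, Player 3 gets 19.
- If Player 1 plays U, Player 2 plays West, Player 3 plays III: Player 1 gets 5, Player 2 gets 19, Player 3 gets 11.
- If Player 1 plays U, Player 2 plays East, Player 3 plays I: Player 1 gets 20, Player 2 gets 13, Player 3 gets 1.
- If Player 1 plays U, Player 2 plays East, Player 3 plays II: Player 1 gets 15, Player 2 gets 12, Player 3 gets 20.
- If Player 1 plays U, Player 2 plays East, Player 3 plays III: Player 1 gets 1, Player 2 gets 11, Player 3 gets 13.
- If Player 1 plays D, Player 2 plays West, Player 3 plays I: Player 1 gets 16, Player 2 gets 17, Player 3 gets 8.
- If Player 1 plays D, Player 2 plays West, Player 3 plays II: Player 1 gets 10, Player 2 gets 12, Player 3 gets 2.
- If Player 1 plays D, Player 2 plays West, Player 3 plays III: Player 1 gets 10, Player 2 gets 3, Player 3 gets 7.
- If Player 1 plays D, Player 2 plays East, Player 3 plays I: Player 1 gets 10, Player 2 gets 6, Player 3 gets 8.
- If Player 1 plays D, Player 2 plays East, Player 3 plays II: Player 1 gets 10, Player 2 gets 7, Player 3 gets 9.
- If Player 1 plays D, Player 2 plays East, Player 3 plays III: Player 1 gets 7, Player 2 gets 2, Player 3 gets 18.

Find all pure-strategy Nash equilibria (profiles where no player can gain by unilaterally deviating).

Pure NE: (D, West, I)

For each strategy profile, look for a profitable unilateral deviation.
(U, West, I): Player 1 can switch to D (12 → 16). Not NE.
(U, West, II): Player 1 can switch to D (7 → 10). Not NE.
(U, West, III): Player 1 can switch to D (5 → 10). Not NE.
(U, East, I): Player 3 can switch to II (1 → 20). Not NE.
(U, East, II): Player 2 can switch to West (12 → 20). Not NE.
(U, East, III): Player 1 can switch to D (1 → 7). Not NE.
(D, West, I): Player 1 gets 16, best alternative 12; Player 2 gets 17, best alternative 6; Player 3 gets 8, best alternative 7. No profitable deviation — NE.
(D, West, II): Player 3 can switch to I (2 → 8). Not NE.
(D, West, III): Player 3 can switch to I (7 → 8). Not NE.
(D, East, I): Player 1 can switch to U (10 → 20). Not NE.
(D, East, II): Player 1 can switch to U (10 → 15). Not NE.
(D, East, III): Player 2 can switch to West (2 → 3). Not NE.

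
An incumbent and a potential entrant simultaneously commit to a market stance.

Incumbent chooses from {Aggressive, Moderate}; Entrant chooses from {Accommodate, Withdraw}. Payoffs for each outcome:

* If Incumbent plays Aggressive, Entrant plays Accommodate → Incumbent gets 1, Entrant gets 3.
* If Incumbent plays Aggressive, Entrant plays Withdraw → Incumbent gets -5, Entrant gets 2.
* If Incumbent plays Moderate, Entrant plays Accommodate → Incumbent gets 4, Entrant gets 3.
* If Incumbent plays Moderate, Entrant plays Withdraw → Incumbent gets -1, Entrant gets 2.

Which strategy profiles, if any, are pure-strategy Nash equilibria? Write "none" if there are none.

(Aggressive, Accommodate): Incumbent can switch to Moderate (1 → 4). Not NE.
(Aggressive, Withdraw): Incumbent can switch to Moderate (-5 → -1). Not NE.
(Moderate, Accommodate): Incumbent gets 4, best alternative 1; Entrant gets 3, best alternative 2. No profitable deviation — NE.
(Moderate, Withdraw): Entrant can switch to Accommodate (2 → 3). Not NE.

(Moderate, Accommodate)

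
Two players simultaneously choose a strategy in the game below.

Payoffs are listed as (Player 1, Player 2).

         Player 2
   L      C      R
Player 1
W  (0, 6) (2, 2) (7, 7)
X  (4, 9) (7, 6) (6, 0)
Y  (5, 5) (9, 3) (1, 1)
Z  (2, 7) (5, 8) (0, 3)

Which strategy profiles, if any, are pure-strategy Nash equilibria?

(W, L): Player 1 can switch to X (0 → 4). Not NE.
(W, C): Player 1 can switch to X (2 → 7). Not NE.
(W, R): Player 1 gets 7, best alternative 6; Player 2 gets 7, best alternative 6. No profitable deviation — NE.
(X, L): Player 1 can switch to Y (4 → 5). Not NE.
(X, C): Player 1 can switch to Y (7 → 9). Not NE.
(X, R): Player 1 can switch to W (6 → 7). Not NE.
(Y, L): Player 1 gets 5, best alternative 4; Player 2 gets 5, best alternative 3. No profitable deviation — NE.
(Y, C): Player 2 can switch to L (3 → 5). Not NE.
(Y, R): Player 1 can switch to W (1 → 7). Not NE.
(Z, L): Player 1 can switch to X (2 → 4). Not NE.
(Z, C): Player 1 can switch to X (5 → 7). Not NE.
(Z, R): Player 1 can switch to W (0 → 7). Not NE.

The pure Nash equilibria are (W, R) and (Y, L).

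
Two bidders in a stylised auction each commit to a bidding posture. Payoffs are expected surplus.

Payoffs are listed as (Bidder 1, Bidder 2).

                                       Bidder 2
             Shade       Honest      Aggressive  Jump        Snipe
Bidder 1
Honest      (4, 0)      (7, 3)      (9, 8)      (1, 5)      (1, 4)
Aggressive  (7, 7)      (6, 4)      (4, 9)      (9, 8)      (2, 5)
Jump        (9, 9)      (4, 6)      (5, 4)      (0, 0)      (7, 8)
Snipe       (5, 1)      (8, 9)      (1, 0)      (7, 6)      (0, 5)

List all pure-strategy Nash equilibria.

Bidder 1 against Shade: payoffs 4, 7, 9, 5 → best response Jump.
Bidder 1 against Honest: payoffs 7, 6, 4, 8 → best response Snipe.
Bidder 1 against Aggressive: payoffs 9, 4, 5, 1 → best response Honest.
Bidder 1 against Jump: payoffs 1, 9, 0, 7 → best response Aggressive.
Bidder 1 against Snipe: payoffs 1, 2, 7, 0 → best response Jump.
Bidder 2 against Honest: payoffs 0, 3, 8, 5, 4 → best response Aggressive.
Bidder 2 against Aggressive: payoffs 7, 4, 9, 8, 5 → best response Aggressive.
Bidder 2 against Jump: payoffs 9, 6, 4, 0, 8 → best response Shade.
Bidder 2 against Snipe: payoffs 1, 9, 0, 6, 5 → best response Honest.
Mutual best responses: (Honest, Aggressive); (Jump, Shade); (Snipe, Honest).

The pure Nash equilibria are (Honest, Aggressive); (Jump, Shade); (Snipe, Honest).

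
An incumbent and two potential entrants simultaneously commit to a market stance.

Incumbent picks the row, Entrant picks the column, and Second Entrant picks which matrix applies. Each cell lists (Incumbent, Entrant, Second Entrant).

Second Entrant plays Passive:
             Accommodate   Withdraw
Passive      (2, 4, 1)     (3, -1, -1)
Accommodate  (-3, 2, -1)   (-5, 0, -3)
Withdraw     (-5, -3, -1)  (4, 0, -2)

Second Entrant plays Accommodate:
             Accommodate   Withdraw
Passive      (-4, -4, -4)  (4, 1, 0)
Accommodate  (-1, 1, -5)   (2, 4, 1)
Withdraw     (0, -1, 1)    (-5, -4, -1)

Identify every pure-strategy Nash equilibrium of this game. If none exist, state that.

Check each profile: it is a Nash equilibrium iff no player can strictly gain by switching unilaterally.
(Passive, Accommodate, Passive): Incumbent gets 2, best alternative -3; Entrant gets 4, best alternative -1; Second Entrant gets 1, best alternative -4. No profitable deviation — NE.
(Passive, Accommodate, Accommodate): Incumbent can switch to Accommodate (-4 → -1). Not NE.
(Passive, Withdraw, Passive): Incumbent can switch to Withdraw (3 → 4). Not NE.
(Passive, Withdraw, Accommodate): Incumbent gets 4, best alternative 2; Entrant gets 1, best alternative -4; Second Entrant gets 0, best alternative -1. No profitable deviation — NE.
(Accommodate, Accommodate, Passive): Incumbent can switch to Passive (-3 → 2). Not NE.
(Accommodate, Accommodate, Accommodate): Incumbent can switch to Withdraw (-1 → 0). Not NE.
(Accommodate, Withdraw, Passive): Incumbent can switch to Passive (-5 → 3). Not NE.
(Accommodate, Withdraw, Accommodate): Incumbent can switch to Passive (2 → 4). Not NE.
(Withdraw, Accommodate, Passive): Incumbent can switch to Passive (-5 → 2). Not NE.
(Withdraw, Accommodate, Accommodate): Incumbent gets 0, best alternative -1; Entrant gets -1, best alternative -4; Second Entrant gets 1, best alternative -1. No profitable deviation — NE.
(Withdraw, Withdraw, Passive): Second Entrant can switch to Accommodate (-2 → -1). Not NE.
(The remaining 1 profile has a profitable deviation by the same check.)

(Passive, Accommodate, Passive), (Passive, Withdraw, Accommodate), (Withdraw, Accommodate, Accommodate)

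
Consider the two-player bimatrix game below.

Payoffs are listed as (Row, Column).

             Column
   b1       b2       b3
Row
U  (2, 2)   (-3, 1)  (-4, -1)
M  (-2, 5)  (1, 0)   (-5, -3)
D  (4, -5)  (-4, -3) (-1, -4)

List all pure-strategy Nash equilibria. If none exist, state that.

Row against b1: payoffs 2, -2, 4 → best response D.
Row against b2: payoffs -3, 1, -4 → best response M.
Row against b3: payoffs -4, -5, -1 → best response D.
Column against U: payoffs 2, 1, -1 → best response b1.
Column against M: payoffs 5, 0, -3 → best response b1.
Column against D: payoffs -5, -3, -4 → best response b2.
No profile is a mutual best response for all players.

There is no pure-strategy Nash equilibrium.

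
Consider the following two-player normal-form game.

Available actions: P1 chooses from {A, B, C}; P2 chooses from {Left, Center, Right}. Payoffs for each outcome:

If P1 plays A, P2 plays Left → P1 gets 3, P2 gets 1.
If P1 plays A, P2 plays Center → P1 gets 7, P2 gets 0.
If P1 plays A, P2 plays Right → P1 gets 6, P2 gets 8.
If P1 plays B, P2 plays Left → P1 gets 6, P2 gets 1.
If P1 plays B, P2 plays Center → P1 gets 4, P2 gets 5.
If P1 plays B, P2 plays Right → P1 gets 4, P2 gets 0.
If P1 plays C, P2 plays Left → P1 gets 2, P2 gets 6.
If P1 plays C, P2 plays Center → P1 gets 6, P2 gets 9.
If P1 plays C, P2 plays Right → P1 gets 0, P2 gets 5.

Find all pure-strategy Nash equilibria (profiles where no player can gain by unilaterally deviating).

The unique pure-strategy Nash equilibrium is (A, Right).

(A, Left): P1 can switch to B (3 → 6). Not NE.
(A, Center): P2 can switch to Left (0 → 1). Not NE.
(A, Right): P1 gets 6, best alternative 4; P2 gets 8, best alternative 1. No profitable deviation — NE.
(B, Left): P2 can switch to Center (1 → 5). Not NE.
(B, Center): P1 can switch to A (4 → 7). Not NE.
(B, Right): P1 can switch to A (4 → 6). Not NE.
(C, Left): P1 can switch to A (2 → 3). Not NE.
(The remaining 2 profiles each have a profitable deviation by the same check.)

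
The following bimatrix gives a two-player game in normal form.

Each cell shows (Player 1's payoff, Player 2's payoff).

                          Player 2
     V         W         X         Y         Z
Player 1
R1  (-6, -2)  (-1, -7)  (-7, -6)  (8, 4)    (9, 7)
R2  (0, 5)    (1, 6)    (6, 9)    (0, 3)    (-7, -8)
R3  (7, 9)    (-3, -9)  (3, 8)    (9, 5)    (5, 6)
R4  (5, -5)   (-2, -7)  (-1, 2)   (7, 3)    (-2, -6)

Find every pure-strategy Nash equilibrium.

Mark each player's best response to every combination of opponents' strategies; a profile where every player is best-responding is a pure Nash equilibrium.
Player 1 against V: payoffs -6, 0, 7, 5 → best response R3.
Player 1 against W: payoffs -1, 1, -3, -2 → best response R2.
Player 1 against X: payoffs -7, 6, 3, -1 → best response R2.
Player 1 against Y: payoffs 8, 0, 9, 7 → best response R3.
Player 1 against Z: payoffs 9, -7, 5, -2 → best response R1.
Player 2 against R1: payoffs -2, -7, -6, 4, 7 → best response Z.
Player 2 against R2: payoffs 5, 6, 9, 3, -8 → best response X.
Player 2 against R3: payoffs 9, -9, 8, 5, 6 → best response V.
Player 2 against R4: payoffs -5, -7, 2, 3, -6 → best response Y.
Mutual best responses: (R1, Z); (R2, X); (R3, V).

Pure-strategy Nash equilibria: (R1, Z); (R2, X); (R3, V)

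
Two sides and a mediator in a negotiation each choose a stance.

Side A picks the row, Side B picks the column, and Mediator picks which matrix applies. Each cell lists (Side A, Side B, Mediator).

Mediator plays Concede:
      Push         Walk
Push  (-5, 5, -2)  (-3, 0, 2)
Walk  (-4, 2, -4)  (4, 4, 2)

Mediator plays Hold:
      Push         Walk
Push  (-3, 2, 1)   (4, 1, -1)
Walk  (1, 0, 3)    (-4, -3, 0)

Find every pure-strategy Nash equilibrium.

Mark each player's best response to every combination of opponents' strategies; a profile where every player is best-responding is a pure Nash equilibrium.
Side A against (Push, Concede): payoffs -5, -4 → best response Walk.
Side A against (Push, Hold): payoffs -3, 1 → best response Walk.
Side A against (Walk, Concede): payoffs -3, 4 → best response Walk.
Side A against (Walk, Hold): payoffs 4, -4 → best response Push.
Side B against (Push, Concede): payoffs 5, 0 → best response Push.
Side B against (Push, Hold): payoffs 2, 1 → best response Push.
Side B against (Walk, Concede): payoffs 2, 4 → best response Walk.
Side B against (Walk, Hold): payoffs 0, -3 → best response Push.
Mediator against (Push, Push): payoffs -2, 1 → best response Hold.
Mediator against (Push, Walk): payoffs 2, -1 → best response Concede.
Mediator against (Walk, Push): payoffs -4, 3 → best response Hold.
Mediator against (Walk, Walk): payoffs 2, 0 → best response Concede.
Mutual best responses: (Walk, Push, Hold); (Walk, Walk, Concede).

(Walk, Push, Hold) and (Walk, Walk, Concede)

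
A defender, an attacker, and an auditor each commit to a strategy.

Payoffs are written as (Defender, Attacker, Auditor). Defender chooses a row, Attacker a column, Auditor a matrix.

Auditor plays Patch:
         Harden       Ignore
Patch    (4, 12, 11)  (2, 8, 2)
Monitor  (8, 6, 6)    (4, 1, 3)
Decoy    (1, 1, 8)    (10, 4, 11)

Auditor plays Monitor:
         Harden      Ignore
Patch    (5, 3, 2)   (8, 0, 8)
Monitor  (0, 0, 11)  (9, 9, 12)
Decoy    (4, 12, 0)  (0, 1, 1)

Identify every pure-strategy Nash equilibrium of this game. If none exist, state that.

The pure Nash equilibria are (Monitor, Ignore, Monitor) and (Decoy, Ignore, Patch).

Check each profile: it is a Nash equilibrium iff no player can strictly gain by switching unilaterally.
(Patch, Harden, Patch): Defender can switch to Monitor (4 → 8). Not NE.
(Patch, Harden, Monitor): Auditor can switch to Patch (2 → 11). Not NE.
(Patch, Ignore, Patch): Defender can switch to Monitor (2 → 4). Not NE.
(Patch, Ignore, Monitor): Defender can switch to Monitor (8 → 9). Not NE.
(Monitor, Harden, Patch): Auditor can switch to Monitor (6 → 11). Not NE.
(Monitor, Harden, Monitor): Defender can switch to Patch (0 → 5). Not NE.
(Monitor, Ignore, Monitor): Defender gets 9, best alternative 8; Attacker gets 9, best alternative 0; Auditor gets 12, best alternative 3. No profitable deviation — NE.
(Decoy, Ignore, Patch): Defender gets 10, best alternative 4; Attacker gets 4, best alternative 1; Auditor gets 11, best alternative 1. No profitable deviation — NE.
(The remaining 4 profiles each have a profitable deviation by the same check.)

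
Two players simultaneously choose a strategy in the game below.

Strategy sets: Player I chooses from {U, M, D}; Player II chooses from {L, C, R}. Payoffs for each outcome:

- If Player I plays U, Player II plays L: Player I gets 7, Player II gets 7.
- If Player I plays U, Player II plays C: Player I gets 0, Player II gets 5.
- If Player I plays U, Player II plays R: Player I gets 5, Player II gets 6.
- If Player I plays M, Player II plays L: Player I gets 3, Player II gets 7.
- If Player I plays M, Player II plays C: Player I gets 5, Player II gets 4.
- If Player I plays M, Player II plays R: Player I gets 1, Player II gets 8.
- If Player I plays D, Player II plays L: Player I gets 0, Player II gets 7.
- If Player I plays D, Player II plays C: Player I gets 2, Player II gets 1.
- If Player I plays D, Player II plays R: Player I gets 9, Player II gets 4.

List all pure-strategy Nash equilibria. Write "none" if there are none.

The unique pure-strategy Nash equilibrium is (U, L).

Mark each player's best response to every combination of opponents' strategies; a profile where every player is best-responding is a pure Nash equilibrium.
Player I against L: payoffs 7, 3, 0 → best response U.
Player I against C: payoffs 0, 5, 2 → best response M.
Player I against R: payoffs 5, 1, 9 → best response D.
Player II against U: payoffs 7, 5, 6 → best response L.
Player II against M: payoffs 7, 4, 8 → best response R.
Player II against D: payoffs 7, 1, 4 → best response L.
Mutual best responses: (U, L).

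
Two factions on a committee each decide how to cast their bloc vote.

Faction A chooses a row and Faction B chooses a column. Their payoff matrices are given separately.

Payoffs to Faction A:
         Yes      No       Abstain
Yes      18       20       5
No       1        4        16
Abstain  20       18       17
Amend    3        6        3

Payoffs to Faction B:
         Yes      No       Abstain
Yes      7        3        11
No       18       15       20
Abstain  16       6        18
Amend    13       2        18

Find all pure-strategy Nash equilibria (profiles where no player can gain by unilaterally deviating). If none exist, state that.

(Yes, Yes): Faction A can switch to Abstain (18 → 20). Not NE.
(Yes, No): Faction B can switch to Yes (3 → 7). Not NE.
(Yes, Abstain): Faction A can switch to No (5 → 16). Not NE.
(No, Yes): Faction A can switch to Yes (1 → 18). Not NE.
(No, No): Faction A can switch to Yes (4 → 20). Not NE.
(No, Abstain): Faction A can switch to Abstain (16 → 17). Not NE.
(Abstain, Yes): Faction B can switch to Abstain (16 → 18). Not NE.
(Abstain, No): Faction A can switch to Yes (18 → 20). Not NE.
(Abstain, Abstain): Faction A gets 17, best alternative 16; Faction B gets 18, best alternative 16. No profitable deviation — NE.
(Amend, Yes): Faction A can switch to Yes (3 → 18). Not NE.
(Amend, No): Faction A can switch to Yes (6 → 20). Not NE.
(Amend, Abstain): Faction A can switch to Yes (3 → 5). Not NE.

Pure NE: (Abstain, Abstain)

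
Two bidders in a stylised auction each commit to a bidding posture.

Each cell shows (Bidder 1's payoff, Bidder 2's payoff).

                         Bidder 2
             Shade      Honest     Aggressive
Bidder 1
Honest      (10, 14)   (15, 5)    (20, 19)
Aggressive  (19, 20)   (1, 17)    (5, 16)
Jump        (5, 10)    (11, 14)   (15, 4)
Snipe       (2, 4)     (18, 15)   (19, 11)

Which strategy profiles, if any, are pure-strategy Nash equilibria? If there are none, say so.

The pure Nash equilibria are (Honest, Aggressive) and (Aggressive, Shade) and (Snipe, Honest).

Mark each player's best response to every combination of opponents' strategies; a profile where every player is best-responding is a pure Nash equilibrium.
Bidder 1 against Shade: payoffs 10, 19, 5, 2 → best response Aggressive.
Bidder 1 against Honest: payoffs 15, 1, 11, 18 → best response Snipe.
Bidder 1 against Aggressive: payoffs 20, 5, 15, 19 → best response Honest.
Bidder 2 against Honest: payoffs 14, 5, 19 → best response Aggressive.
Bidder 2 against Aggressive: payoffs 20, 17, 16 → best response Shade.
Bidder 2 against Jump: payoffs 10, 14, 4 → best response Honest.
Bidder 2 against Snipe: payoffs 4, 15, 11 → best response Honest.
Mutual best responses: (Honest, Aggressive); (Aggressive, Shade); (Snipe, Honest).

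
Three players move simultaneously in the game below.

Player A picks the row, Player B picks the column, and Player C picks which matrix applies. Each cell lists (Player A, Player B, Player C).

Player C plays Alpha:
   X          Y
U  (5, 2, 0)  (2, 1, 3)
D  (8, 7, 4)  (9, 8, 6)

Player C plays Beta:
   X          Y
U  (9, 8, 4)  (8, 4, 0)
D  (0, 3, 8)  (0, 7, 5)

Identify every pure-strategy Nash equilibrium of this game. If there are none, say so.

Mark each player's best response to every combination of opponents' strategies; a profile where every player is best-responding is a pure Nash equilibrium.
Player A against (X, Alpha): payoffs 5, 8 → best response D.
Player A against (X, Beta): payoffs 9, 0 → best response U.
Player A against (Y, Alpha): payoffs 2, 9 → best response D.
Player A against (Y, Beta): payoffs 8, 0 → best response U.
Player B against (U, Alpha): payoffs 2, 1 → best response X.
Player B against (U, Beta): payoffs 8, 4 → best response X.
Player B against (D, Alpha): payoffs 7, 8 → best response Y.
Player B against (D, Beta): payoffs 3, 7 → best response Y.
Player C against (U, X): payoffs 0, 4 → best response Beta.
Player C against (U, Y): payoffs 3, 0 → best response Alpha.
Player C against (D, X): payoffs 4, 8 → best response Beta.
Player C against (D, Y): payoffs 6, 5 → best response Alpha.
Mutual best responses: (U, X, Beta); (D, Y, Alpha).

The pure Nash equilibria are (U, X, Beta); (D, Y, Alpha).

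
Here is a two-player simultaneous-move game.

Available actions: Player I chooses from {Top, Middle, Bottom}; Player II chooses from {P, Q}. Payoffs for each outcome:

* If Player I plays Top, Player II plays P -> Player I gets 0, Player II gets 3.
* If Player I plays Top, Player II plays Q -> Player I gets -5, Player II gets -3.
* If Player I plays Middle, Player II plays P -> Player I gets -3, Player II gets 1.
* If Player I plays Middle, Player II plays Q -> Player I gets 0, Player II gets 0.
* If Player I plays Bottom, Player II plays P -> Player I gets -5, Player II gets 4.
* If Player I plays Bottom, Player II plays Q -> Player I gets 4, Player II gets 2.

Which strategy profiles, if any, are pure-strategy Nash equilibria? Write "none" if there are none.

Pure NE: (Top, P)

(Top, P): Player I gets 0, best alternative -3; Player II gets 3, best alternative -3. No profitable deviation — NE.
(Top, Q): Player I can switch to Middle (-5 → 0). Not NE.
(Middle, P): Player I can switch to Top (-3 → 0). Not NE.
(Middle, Q): Player I can switch to Bottom (0 → 4). Not NE.
(Bottom, P): Player I can switch to Top (-5 → 0). Not NE.
(Bottom, Q): Player II can switch to P (2 → 4). Not NE.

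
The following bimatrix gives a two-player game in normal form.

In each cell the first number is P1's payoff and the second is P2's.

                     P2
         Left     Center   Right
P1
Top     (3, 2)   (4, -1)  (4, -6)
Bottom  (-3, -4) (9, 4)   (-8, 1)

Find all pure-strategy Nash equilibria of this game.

Pure-strategy Nash equilibria: (Top, Left), (Bottom, Center)

P1 against Left: payoffs 3, -3 → best response Top.
P1 against Center: payoffs 4, 9 → best response Bottom.
P1 against Right: payoffs 4, -8 → best response Top.
P2 against Top: payoffs 2, -1, -6 → best response Left.
P2 against Bottom: payoffs -4, 4, 1 → best response Center.
Mutual best responses: (Top, Left); (Bottom, Center).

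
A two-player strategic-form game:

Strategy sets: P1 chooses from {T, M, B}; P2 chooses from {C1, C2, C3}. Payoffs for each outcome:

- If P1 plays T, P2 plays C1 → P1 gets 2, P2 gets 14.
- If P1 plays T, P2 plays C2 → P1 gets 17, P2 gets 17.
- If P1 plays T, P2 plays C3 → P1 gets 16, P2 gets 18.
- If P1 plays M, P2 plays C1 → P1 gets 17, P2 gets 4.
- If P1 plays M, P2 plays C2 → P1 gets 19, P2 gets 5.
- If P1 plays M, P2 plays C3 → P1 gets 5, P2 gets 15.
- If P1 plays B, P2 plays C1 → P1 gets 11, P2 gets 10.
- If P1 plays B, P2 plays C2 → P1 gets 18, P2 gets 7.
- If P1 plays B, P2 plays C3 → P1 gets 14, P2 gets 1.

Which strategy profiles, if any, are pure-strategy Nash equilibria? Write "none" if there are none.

P1 against C1: payoffs 2, 17, 11 → best response M.
P1 against C2: payoffs 17, 19, 18 → best response M.
P1 against C3: payoffs 16, 5, 14 → best response T.
P2 against T: payoffs 14, 17, 18 → best response C3.
P2 against M: payoffs 4, 5, 15 → best response C3.
P2 against B: payoffs 10, 7, 1 → best response C1.
Mutual best responses: (T, C3).

Pure NE: (T, C3)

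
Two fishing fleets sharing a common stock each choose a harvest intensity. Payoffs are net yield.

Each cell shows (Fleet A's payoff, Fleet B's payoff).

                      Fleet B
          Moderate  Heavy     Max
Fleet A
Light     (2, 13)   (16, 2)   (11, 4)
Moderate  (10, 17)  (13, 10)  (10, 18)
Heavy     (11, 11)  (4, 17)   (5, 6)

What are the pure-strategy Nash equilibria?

Fleet A against Moderate: payoffs 2, 10, 11 → best response Heavy.
Fleet A against Heavy: payoffs 16, 13, 4 → best response Light.
Fleet A against Max: payoffs 11, 10, 5 → best response Light.
Fleet B against Light: payoffs 13, 2, 4 → best response Moderate.
Fleet B against Moderate: payoffs 17, 10, 18 → best response Max.
Fleet B against Heavy: payoffs 11, 17, 6 → best response Heavy.
No profile is a mutual best response for all players.

No pure-strategy Nash equilibrium.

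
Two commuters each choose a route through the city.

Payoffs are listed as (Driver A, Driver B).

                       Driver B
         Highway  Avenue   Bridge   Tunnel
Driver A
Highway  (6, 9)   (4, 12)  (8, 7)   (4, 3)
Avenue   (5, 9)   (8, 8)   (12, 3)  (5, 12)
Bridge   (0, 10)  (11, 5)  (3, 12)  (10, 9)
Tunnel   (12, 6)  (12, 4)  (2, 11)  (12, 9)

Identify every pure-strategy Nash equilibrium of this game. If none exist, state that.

none

Driver A against Highway: payoffs 6, 5, 0, 12 → best response Tunnel.
Driver A against Avenue: payoffs 4, 8, 11, 12 → best response Tunnel.
Driver A against Bridge: payoffs 8, 12, 3, 2 → best response Avenue.
Driver A against Tunnel: payoffs 4, 5, 10, 12 → best response Tunnel.
Driver B against Highway: payoffs 9, 12, 7, 3 → best response Avenue.
Driver B against Avenue: payoffs 9, 8, 3, 12 → best response Tunnel.
Driver B against Bridge: payoffs 10, 5, 12, 9 → best response Bridge.
Driver B against Tunnel: payoffs 6, 4, 11, 9 → best response Bridge.
No profile is a mutual best response for all players.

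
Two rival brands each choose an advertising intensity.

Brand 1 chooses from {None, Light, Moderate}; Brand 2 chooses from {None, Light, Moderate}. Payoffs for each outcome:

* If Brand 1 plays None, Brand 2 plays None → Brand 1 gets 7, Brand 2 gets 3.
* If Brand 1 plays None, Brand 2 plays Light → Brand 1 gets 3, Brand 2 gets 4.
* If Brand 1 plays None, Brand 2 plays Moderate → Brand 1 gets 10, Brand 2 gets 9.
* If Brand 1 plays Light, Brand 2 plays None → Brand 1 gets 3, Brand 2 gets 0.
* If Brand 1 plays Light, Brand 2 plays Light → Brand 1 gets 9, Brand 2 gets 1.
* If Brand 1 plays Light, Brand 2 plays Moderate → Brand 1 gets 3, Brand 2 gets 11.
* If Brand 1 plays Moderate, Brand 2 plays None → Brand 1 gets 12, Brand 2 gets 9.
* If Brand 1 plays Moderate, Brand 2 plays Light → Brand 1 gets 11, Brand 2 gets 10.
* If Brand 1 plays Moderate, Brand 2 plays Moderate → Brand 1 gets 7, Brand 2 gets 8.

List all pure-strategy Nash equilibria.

Brand 1 against None: payoffs 7, 3, 12 → best response Moderate.
Brand 1 against Light: payoffs 3, 9, 11 → best response Moderate.
Brand 1 against Moderate: payoffs 10, 3, 7 → best response None.
Brand 2 against None: payoffs 3, 4, 9 → best response Moderate.
Brand 2 against Light: payoffs 0, 1, 11 → best response Moderate.
Brand 2 against Moderate: payoffs 9, 10, 8 → best response Light.
Mutual best responses: (None, Moderate); (Moderate, Light).

Pure-strategy Nash equilibria: (None, Moderate); (Moderate, Light)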